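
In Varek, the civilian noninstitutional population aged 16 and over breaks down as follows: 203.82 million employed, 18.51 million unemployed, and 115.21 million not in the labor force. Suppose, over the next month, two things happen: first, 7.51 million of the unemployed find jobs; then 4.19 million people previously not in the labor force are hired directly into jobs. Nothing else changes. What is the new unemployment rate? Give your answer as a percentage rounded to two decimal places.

Initially, labor force = 203.82 + 18.51 = 222.33 million, so u = 18.51/222.33 = 8.33%.
After the first change, unemployed falls and employed rises by 7.51; labor force unchanged → E = 211.33, U = 11.00, labor force = 222.33 million.
After the second change, employed and labor force both rise by 4.19; unemployed unchanged → E = 215.52, U = 11.00, labor force = 226.52 million.
New unemployment rate = 11.00 / 226.52 = 4.86%.

New unemployment rate ≈ 4.86%.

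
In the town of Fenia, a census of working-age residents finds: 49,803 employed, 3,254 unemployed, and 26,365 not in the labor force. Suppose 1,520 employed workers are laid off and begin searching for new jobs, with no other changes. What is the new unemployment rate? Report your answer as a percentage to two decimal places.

Initially, labor force = 49,803 + 3,254 = 53,057, so u = 3,254/53,057 = 6.13%.
After the change, employed falls and unemployed rises by 1,520; labor force unchanged → E = 48,283, U = 4,774, labor force = 53,057.
New unemployment rate = 4,774 / 53,057 = 9.00%.

New unemployment rate ≈ 9.00%.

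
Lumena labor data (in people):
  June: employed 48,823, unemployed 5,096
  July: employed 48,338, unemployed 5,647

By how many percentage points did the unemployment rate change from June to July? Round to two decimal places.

June: labor force = 48,823 + 5,096 = 53,919; u = 5,096/53,919 = 9.45%.
July: labor force = 48,338 + 5,647 = 53,985; u = 5,647/53,985 = 10.46%.
Change = 10.46% − 9.45% = +1.01 pp.

The unemployment rate changed by +1.01 percentage points.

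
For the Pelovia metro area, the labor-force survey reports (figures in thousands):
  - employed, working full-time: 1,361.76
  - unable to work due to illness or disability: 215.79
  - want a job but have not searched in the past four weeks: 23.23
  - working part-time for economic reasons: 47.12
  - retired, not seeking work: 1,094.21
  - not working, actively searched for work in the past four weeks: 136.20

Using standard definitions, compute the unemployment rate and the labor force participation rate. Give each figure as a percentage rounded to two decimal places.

Unemployment rate ≈ 8.82%; labor force participation rate ≈ 53.68%.

Employed = 1,361.76 + 47.12 = 1,408.88 thousand (anyone who worked, including part-time for economic reasons, counts as employed).
Unemployed = 136.20 thousand.
Labor force = 1,408.88 + 136.20 = 1,545.08 thousand.
Not in labor force = 215.79 + 23.23 + 1,094.21 = 1,333.23 thousand (those not working and not actively searching are outside the labor force — including those who want a job but have given up searching).
Civilian working-age population = 1,545.08 + 1,333.23 = 2,878.31 thousand.
Unemployment rate = 136.20 / 1,545.08 = 8.82%.
Labor force participation rate = 1,545.08 / 2,878.31 = 53.68%.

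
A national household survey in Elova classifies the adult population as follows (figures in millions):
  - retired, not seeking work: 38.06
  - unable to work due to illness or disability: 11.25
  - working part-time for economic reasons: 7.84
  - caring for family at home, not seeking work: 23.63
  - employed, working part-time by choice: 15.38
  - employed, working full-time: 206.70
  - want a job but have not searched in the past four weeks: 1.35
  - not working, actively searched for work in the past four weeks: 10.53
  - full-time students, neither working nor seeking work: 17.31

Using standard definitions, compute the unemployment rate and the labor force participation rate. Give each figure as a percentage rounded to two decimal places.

Unemployment rate ≈ 4.38%; labor force participation rate ≈ 72.41%.

Employed = 7.84 + 15.38 + 206.70 = 229.92 million (anyone who worked, including part-time for economic reasons, counts as employed).
Unemployed = 10.53 million.
Labor force = 229.92 + 10.53 = 240.45 million.
Not in labor force = 38.06 + 11.25 + 23.63 + 1.35 + 17.31 = 91.60 million (those not working and not actively searching are outside the labor force — including those who want a job but have given up searching).
Civilian working-age population = 240.45 + 91.60 = 332.05 million.
Unemployment rate = 10.53 / 240.45 = 4.38%.
Labor force participation rate = 240.45 / 332.05 = 72.41%.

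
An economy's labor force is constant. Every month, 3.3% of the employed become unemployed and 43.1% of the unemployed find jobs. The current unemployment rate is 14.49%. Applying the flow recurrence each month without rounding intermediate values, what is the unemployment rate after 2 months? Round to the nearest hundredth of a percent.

Unemployment rate after two months ≈ 9.23%.

With a fixed labor force, u_{t+1} = u_t + s·(1−u_t) − f·u_t = u_t·(1−s−f) + s.
Here 1−s−f = 0.536 and s = 0.033.
u_1 = 0.144900 × 0.536 + 0.033 = 0.110666.
u_2 = 0.110666 × 0.536 + 0.033 = 0.092317.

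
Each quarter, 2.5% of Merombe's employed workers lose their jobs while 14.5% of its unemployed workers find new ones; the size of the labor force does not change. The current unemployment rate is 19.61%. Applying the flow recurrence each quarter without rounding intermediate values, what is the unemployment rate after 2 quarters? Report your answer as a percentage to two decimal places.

Unemployment rate after two quarters ≈ 18.08%.

With a fixed labor force, u_{t+1} = u_t + s·(1−u_t) − f·u_t = u_t·(1−s−f) + s.
Here 1−s−f = 0.830 and s = 0.025.
u_1 = 0.196100 × 0.830 + 0.025 = 0.187763.
u_2 = 0.187763 × 0.830 + 0.025 = 0.180843.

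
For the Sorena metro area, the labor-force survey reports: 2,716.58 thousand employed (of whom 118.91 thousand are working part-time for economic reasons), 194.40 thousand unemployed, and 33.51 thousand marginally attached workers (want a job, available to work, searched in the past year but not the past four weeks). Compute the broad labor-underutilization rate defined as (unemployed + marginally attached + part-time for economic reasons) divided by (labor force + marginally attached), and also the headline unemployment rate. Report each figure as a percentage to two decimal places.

Labor force = 2,716.58 + 194.40 = 2,910.98 thousand.
Numerator = 194.40 + 33.51 + 118.91 = 346.82 thousand.
Denominator = 2,910.98 + 33.51 = 2,944.49 thousand.
Broad rate = 346.82 / 2,944.49 = 11.78%.
Headline unemployment rate = 194.40 / 2,910.98 = 6.68%.

Broad underutilization rate ≈ 11.78%; headline unemployment rate ≈ 6.68%.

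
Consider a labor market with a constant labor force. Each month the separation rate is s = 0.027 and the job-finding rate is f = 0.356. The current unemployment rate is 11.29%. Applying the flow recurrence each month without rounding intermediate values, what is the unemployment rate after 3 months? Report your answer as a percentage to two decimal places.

With a fixed labor force, u_{t+1} = u_t + s·(1−u_t) − f·u_t = u_t·(1−s−f) + s.
Here 1−s−f = 0.617 and s = 0.027.
u_1 = 0.112900 × 0.617 + 0.027 = 0.096659.
u_2 = 0.096659 × 0.617 + 0.027 = 0.086639.
u_3 = 0.086639 × 0.617 + 0.027 = 0.080456.

Unemployment rate after three months ≈ 8.05%.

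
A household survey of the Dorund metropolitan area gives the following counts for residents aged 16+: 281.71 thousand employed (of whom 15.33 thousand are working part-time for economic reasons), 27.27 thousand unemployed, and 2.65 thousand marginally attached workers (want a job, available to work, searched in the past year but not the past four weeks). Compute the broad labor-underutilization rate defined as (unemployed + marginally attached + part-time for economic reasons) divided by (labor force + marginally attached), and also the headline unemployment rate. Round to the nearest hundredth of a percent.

Broad underutilization rate ≈ 14.52%; headline unemployment rate ≈ 8.83%.

Labor force = 281.71 + 27.27 = 308.98 thousand.
Numerator = 27.27 + 2.65 + 15.33 = 45.25 thousand.
Denominator = 308.98 + 2.65 = 311.63 thousand.
Broad rate = 45.25 / 311.63 = 14.52%.
Headline unemployment rate = 27.27 / 308.98 = 8.83%.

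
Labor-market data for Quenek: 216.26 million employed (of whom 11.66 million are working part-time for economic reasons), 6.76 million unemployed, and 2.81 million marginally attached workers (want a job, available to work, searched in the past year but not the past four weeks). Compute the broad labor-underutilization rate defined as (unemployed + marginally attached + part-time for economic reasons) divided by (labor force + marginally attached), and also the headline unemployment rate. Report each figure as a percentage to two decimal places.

Labor force = 216.26 + 6.76 = 223.02 million.
Numerator = 6.76 + 2.81 + 11.66 = 21.23 million.
Denominator = 223.02 + 2.81 = 225.83 million.
Broad rate = 21.23 / 225.83 = 9.40%.
Headline unemployment rate = 6.76 / 223.02 = 3.03%.

Broad underutilization rate ≈ 9.40%; headline unemployment rate ≈ 3.03%.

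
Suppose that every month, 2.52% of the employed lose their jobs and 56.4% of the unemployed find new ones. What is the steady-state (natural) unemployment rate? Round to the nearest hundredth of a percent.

Steady-state unemployment rate ≈ 4.28%.

At steady state the flows balance: s·E = f·U, so U/(E+U) = s/(s+f).
u* = 2.52 / (2.52 + 56.4) = 2.52 / 58.92 = 4.28%.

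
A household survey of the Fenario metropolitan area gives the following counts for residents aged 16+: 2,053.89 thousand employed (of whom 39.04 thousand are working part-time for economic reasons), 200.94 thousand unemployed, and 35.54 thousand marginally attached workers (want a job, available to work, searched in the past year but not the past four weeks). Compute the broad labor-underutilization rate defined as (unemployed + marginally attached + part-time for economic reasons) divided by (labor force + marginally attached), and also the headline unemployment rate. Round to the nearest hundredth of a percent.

Broad underutilization rate ≈ 12.03%; headline unemployment rate ≈ 8.91%.

Labor force = 2,053.89 + 200.94 = 2,254.83 thousand.
Numerator = 200.94 + 35.54 + 39.04 = 275.52 thousand.
Denominator = 2,254.83 + 35.54 = 2,290.37 thousand.
Broad rate = 275.52 / 2,290.37 = 12.03%.
Headline unemployment rate = 200.94 / 2,254.83 = 8.91%.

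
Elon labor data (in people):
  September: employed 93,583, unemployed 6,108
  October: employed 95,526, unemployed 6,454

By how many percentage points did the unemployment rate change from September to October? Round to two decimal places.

The unemployment rate changed by +0.20 percentage points.

September: labor force = 93,583 + 6,108 = 99,691; u = 6,108/99,691 = 6.13%.
October: labor force = 95,526 + 6,454 = 101,980; u = 6,454/101,980 = 6.33%.
Change = 6.33% − 6.13% = +0.20 pp.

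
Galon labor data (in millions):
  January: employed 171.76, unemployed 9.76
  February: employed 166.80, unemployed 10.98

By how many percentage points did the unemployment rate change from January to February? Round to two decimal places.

January: labor force = 171.76 + 9.76 = 181.52; u = 9.76/181.52 = 5.38%.
February: labor force = 166.80 + 10.98 = 177.78; u = 10.98/177.78 = 6.18%.
Change = 6.18% − 5.38% = +0.80 pp.

The unemployment rate changed by +0.80 percentage points.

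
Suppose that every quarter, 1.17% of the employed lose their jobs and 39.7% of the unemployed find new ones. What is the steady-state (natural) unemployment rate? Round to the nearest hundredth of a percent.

Steady-state unemployment rate ≈ 2.86%.

At steady state the flows balance: s·E = f·U, so U/(E+U) = s/(s+f).
u* = 1.17 / (1.17 + 39.7) = 1.17 / 40.87 = 2.86%.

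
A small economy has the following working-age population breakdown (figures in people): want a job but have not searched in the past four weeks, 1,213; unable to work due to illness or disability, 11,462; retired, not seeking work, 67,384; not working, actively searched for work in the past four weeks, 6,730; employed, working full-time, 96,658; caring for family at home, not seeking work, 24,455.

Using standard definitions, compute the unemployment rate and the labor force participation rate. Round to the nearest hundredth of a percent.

Employed = 96,658.
Unemployed = 6,730.
Labor force = 96,658 + 6,730 = 103,388.
Not in labor force = 1,213 + 11,462 + 67,384 + 24,455 = 104,514 (those not working and not actively searching are outside the labor force — including those who want a job but have given up searching).
Civilian working-age population = 103,388 + 104,514 = 207,902.
Unemployment rate = 6,730 / 103,388 = 6.51%.
Labor force participation rate = 103,388 / 207,902 = 49.73%.

Unemployment rate ≈ 6.51%; labor force participation rate ≈ 49.73%.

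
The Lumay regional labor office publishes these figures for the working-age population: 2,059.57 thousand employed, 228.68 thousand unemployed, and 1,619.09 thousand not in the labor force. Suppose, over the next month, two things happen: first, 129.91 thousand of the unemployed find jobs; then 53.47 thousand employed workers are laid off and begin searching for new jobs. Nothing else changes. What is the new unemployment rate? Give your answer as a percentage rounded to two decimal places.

Initially, labor force = 2,059.57 + 228.68 = 2,288.25 thousand, so u = 228.68/2,288.25 = 9.99%.
After the first change, unemployed falls and employed rises by 129.91; labor force unchanged → E = 2,189.48, U = 98.77, labor force = 2,288.25 thousand.
After the second change, employed falls and unemployed rises by 53.47; labor force unchanged → E = 2,136.01, U = 152.24, labor force = 2,288.25 thousand.
New unemployment rate = 152.24 / 2,288.25 = 6.65%.

New unemployment rate ≈ 6.65%.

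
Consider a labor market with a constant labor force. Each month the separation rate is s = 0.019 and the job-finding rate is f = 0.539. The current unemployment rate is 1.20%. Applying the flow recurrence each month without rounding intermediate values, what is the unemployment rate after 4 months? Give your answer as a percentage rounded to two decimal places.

With a fixed labor force, u_{t+1} = u_t + s·(1−u_t) − f·u_t = u_t·(1−s−f) + s.
Here 1−s−f = 0.442 and s = 0.019.
u_1 = 0.012000 × 0.442 + 0.019 = 0.024304.
u_2 = 0.024304 × 0.442 + 0.019 = 0.029742.
u_3 = 0.029742 × 0.442 + 0.019 = 0.032146.
u_4 = 0.032146 × 0.442 + 0.019 = 0.033209.

Unemployment rate after four months ≈ 3.32%.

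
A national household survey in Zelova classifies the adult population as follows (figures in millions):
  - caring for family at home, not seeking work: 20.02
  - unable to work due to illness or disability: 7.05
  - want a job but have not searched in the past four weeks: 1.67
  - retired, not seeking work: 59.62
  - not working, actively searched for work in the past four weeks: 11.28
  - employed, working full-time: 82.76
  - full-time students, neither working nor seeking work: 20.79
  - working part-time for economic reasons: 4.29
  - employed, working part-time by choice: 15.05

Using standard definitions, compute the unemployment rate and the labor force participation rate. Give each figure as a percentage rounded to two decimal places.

Employed = 82.76 + 4.29 + 15.05 = 102.10 million (anyone who worked, including part-time for economic reasons, counts as employed).
Unemployed = 11.28 million.
Labor force = 102.10 + 11.28 = 113.38 million.
Not in labor force = 20.02 + 7.05 + 1.67 + 59.62 + 20.79 = 109.15 million (those not working and not actively searching are outside the labor force — including those who want a job but have given up searching).
Civilian working-age population = 113.38 + 109.15 = 222.53 million.
Unemployment rate = 11.28 / 113.38 = 9.95%.
Labor force participation rate = 113.38 / 222.53 = 50.95%.

Unemployment rate ≈ 9.95%; labor force participation rate ≈ 50.95%.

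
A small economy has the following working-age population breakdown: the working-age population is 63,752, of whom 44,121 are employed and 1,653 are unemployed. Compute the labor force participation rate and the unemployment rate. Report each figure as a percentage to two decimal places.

Labor force = employed + unemployed = 44,121 + 1,653 = 45,774.
Unemployment rate = 1,653 / 45,774 = 3.61%.
Labor force participation rate = 45,774 / 63,752 = 71.80%.

Labor force participation rate ≈ 71.80%; unemployment rate ≈ 3.61%.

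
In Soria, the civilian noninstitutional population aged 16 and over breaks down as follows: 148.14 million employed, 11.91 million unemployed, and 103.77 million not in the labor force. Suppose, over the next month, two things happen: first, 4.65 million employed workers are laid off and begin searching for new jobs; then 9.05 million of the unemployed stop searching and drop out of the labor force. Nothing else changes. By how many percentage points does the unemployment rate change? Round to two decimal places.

The unemployment rate changes by −2.47 percentage points.

Initially, labor force = 148.14 + 11.91 = 160.05 million, so u = 11.91/160.05 = 7.44%.
After the first change, employed falls and unemployed rises by 4.65; labor force unchanged → E = 143.49, U = 16.56, labor force = 160.05 million.
After the second change, unemployed and labor force both fall by 9.05 → E = 143.49, U = 7.51, labor force = 151.00 million.
New unemployment rate = 7.51 / 151.00 = 4.97%.
Change = 4.97% − 7.44% = −2.47 percentage points.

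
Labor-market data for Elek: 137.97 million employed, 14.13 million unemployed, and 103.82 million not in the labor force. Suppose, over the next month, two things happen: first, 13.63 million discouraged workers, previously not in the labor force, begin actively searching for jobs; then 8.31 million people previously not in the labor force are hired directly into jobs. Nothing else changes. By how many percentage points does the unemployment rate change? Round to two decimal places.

Initially, labor force = 137.97 + 14.13 = 152.10 million, so u = 14.13/152.10 = 9.29%.
After the first change, unemployed and labor force both rise by 13.63 → E = 137.97, U = 27.76, labor force = 165.73 million.
After the second change, employed and labor force both rise by 8.31; unemployed unchanged → E = 146.28, U = 27.76, labor force = 174.04 million.
New unemployment rate = 27.76 / 174.04 = 15.95%.
Change = 15.95% − 9.29% = +6.66 percentage points.

The unemployment rate changes by +6.66 percentage points.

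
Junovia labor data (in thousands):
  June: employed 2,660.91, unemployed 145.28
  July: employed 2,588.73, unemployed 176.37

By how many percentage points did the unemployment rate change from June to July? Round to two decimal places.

June: labor force = 2,660.91 + 145.28 = 2,806.19; u = 145.28/2,806.19 = 5.18%.
July: labor force = 2,588.73 + 176.37 = 2,765.10; u = 176.37/2,765.10 = 6.38%.
Change = 6.38% − 5.18% = +1.20 pp.

The unemployment rate changed by +1.20 percentage points.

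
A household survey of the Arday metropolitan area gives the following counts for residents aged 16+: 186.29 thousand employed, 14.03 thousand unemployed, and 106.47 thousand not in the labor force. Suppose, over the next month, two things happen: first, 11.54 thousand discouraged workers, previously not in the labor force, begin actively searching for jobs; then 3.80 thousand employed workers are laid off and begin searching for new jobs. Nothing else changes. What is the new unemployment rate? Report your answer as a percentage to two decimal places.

Initially, labor force = 186.29 + 14.03 = 200.32 thousand, so u = 14.03/200.32 = 7.00%.
After the first change, unemployed and labor force both rise by 11.54 → E = 186.29, U = 25.57, labor force = 211.86 thousand.
After the second change, employed falls and unemployed rises by 3.80; labor force unchanged → E = 182.49, U = 29.37, labor force = 211.86 thousand.
New unemployment rate = 29.37 / 211.86 = 13.86%.

New unemployment rate ≈ 13.86%.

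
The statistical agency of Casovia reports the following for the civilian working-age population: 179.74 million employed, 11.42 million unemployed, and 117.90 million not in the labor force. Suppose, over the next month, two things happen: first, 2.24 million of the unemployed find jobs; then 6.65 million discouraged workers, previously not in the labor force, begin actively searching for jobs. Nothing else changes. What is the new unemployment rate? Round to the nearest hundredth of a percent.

New unemployment rate ≈ 8.00%.

Initially, labor force = 179.74 + 11.42 = 191.16 million, so u = 11.42/191.16 = 5.97%.
After the first change, unemployed falls and employed rises by 2.24; labor force unchanged → E = 181.98, U = 9.18, labor force = 191.16 million.
After the second change, unemployed and labor force both rise by 6.65 → E = 181.98, U = 15.83, labor force = 197.81 million.
New unemployment rate = 15.83 / 197.81 = 8.00%.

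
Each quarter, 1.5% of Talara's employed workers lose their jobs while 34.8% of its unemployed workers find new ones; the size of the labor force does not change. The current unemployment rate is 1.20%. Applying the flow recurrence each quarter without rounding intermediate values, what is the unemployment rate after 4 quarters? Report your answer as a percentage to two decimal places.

Unemployment rate after four quarters ≈ 3.65%.

With a fixed labor force, u_{t+1} = u_t + s·(1−u_t) − f·u_t = u_t·(1−s−f) + s.
Here 1−s−f = 0.637 and s = 0.015.
u_1 = 0.012000 × 0.637 + 0.015 = 0.022644.
u_2 = 0.022644 × 0.637 + 0.015 = 0.029424.
u_3 = 0.029424 × 0.637 + 0.015 = 0.033743.
u_4 = 0.033743 × 0.637 + 0.015 = 0.036494.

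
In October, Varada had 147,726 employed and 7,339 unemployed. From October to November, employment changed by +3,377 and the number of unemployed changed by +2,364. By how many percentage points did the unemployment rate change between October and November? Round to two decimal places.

The unemployment rate changed by +1.30 percentage points.

October: labor force = 147,726 + 7,339 = 155,065; u = 7,339/155,065 = 4.73%.
November: labor force = 151,103 + 9,703 = 160,806; u = 9,703/160,806 = 6.03%.
Change = 6.03% − 4.73% = +1.30 pp.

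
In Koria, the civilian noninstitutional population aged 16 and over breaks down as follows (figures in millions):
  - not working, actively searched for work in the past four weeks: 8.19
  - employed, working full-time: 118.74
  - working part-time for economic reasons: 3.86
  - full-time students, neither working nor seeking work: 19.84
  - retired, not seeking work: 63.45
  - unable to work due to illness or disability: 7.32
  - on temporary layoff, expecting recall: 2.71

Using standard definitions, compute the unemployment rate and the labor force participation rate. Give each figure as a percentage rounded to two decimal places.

Employed = 118.74 + 3.86 = 122.60 million (anyone who worked, including part-time for economic reasons, counts as employed).
Unemployed = 8.19 + 2.71 = 10.90 million (jobless and actively searching, or on temporary layoff).
Labor force = 122.60 + 10.90 = 133.50 million.
Not in labor force = 19.84 + 63.45 + 7.32 = 90.61 million (those not working and not actively searching are outside the labor force).
Civilian working-age population = 133.50 + 90.61 = 224.11 million.
Unemployment rate = 10.90 / 133.50 = 8.16%.
Labor force participation rate = 133.50 / 224.11 = 59.57%.

Unemployment rate ≈ 8.16%; labor force participation rate ≈ 59.57%.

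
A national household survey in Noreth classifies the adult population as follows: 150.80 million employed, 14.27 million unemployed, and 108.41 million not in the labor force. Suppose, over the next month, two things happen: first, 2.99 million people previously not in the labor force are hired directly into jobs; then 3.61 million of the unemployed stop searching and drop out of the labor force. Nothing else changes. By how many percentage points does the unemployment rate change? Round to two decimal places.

Initially, labor force = 150.80 + 14.27 = 165.07 million, so u = 14.27/165.07 = 8.64%.
After the first change, employed and labor force both rise by 2.99; unemployed unchanged → E = 153.79, U = 14.27, labor force = 168.06 million.
After the second change, unemployed and labor force both fall by 3.61 → E = 153.79, U = 10.66, labor force = 164.45 million.
New unemployment rate = 10.66 / 164.45 = 6.48%.
Change = 6.48% − 8.64% = −2.16 percentage points.

The unemployment rate changes by −2.16 percentage points.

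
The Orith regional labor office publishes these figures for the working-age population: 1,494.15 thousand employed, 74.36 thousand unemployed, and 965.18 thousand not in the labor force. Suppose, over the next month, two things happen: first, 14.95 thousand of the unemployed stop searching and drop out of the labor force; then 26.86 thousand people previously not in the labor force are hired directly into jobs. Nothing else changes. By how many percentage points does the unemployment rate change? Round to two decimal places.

Initially, labor force = 1,494.15 + 74.36 = 1,568.51 thousand, so u = 74.36/1,568.51 = 4.74%.
After the first change, unemployed and labor force both fall by 14.95 → E = 1,494.15, U = 59.41, labor force = 1,553.56 thousand.
After the second change, employed and labor force both rise by 26.86; unemployed unchanged → E = 1,521.01, U = 59.41, labor force = 1,580.42 thousand.
New unemployment rate = 59.41 / 1,580.42 = 3.76%.
Change = 3.76% − 4.74% = −0.98 percentage points.

The unemployment rate changes by −0.98 percentage points.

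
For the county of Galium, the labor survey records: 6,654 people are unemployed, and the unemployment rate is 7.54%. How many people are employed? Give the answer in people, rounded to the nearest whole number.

About 81,595 are employed.

Labor force = U / u = 6,654 / 0.0754 ≈ 88,249.
Employed = labor force − unemployed = 88,249 − 6,654 = 81,595.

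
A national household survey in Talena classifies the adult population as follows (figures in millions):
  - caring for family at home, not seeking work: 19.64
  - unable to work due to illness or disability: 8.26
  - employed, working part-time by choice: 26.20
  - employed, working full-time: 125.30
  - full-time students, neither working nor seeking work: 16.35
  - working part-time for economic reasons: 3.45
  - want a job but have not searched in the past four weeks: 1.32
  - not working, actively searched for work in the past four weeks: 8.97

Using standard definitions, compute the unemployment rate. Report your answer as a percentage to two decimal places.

Unemployment rate ≈ 5.47%.

Employed = 26.20 + 125.30 + 3.45 = 154.95 million (anyone who worked, including part-time for economic reasons, counts as employed).
Unemployed = 8.97 million.
Labor force = 154.95 + 8.97 = 163.92 million.
Unemployment rate = 8.97 / 163.92 = 5.47%.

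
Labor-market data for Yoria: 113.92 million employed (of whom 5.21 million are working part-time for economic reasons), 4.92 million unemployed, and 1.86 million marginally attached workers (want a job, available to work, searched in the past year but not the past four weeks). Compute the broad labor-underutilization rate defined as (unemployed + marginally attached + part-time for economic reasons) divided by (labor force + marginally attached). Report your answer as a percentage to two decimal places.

Broad underutilization rate ≈ 9.93%.

Labor force = 113.92 + 4.92 = 118.84 million.
Numerator = 4.92 + 1.86 + 5.21 = 11.99 million.
Denominator = 118.84 + 1.86 = 120.70 million.
Broad rate = 11.99 / 120.70 = 9.93%.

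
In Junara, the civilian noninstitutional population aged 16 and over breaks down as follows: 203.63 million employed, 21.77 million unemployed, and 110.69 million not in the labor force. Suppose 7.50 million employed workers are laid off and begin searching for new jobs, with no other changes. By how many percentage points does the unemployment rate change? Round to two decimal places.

The unemployment rate changes by +3.33 percentage points.

Initially, labor force = 203.63 + 21.77 = 225.40 million, so u = 21.77/225.40 = 9.66%.
After the change, employed falls and unemployed rises by 7.50; labor force unchanged → E = 196.13, U = 29.27, labor force = 225.40 million.
New unemployment rate = 29.27 / 225.40 = 12.99%.
Change = 12.99% − 9.66% = +3.33 percentage points.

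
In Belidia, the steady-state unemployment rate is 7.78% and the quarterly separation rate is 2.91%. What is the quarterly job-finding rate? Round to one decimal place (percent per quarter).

Job-finding rate ≈ 34.5% per quarter.

From u* = s/(s+f): f = s·(1−u)/u.
f = 2.91 × (1 − 0.0778) / 0.0778 = 2.6836 / 0.0778 ≈ 34.5% per quarter.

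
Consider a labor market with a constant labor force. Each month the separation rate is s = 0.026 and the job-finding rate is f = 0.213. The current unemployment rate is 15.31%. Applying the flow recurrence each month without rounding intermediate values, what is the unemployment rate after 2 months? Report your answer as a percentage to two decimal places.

Unemployment rate after two months ≈ 13.44%.

With a fixed labor force, u_{t+1} = u_t + s·(1−u_t) − f·u_t = u_t·(1−s−f) + s.
Here 1−s−f = 0.761 and s = 0.026.
u_1 = 0.153100 × 0.761 + 0.026 = 0.142509.
u_2 = 0.142509 × 0.761 + 0.026 = 0.134449.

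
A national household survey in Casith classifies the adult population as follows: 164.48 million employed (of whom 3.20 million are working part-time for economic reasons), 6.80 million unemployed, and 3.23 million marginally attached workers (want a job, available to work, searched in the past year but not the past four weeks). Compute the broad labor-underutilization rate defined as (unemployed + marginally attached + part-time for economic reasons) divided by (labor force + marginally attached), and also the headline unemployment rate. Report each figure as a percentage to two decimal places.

Broad underutilization rate ≈ 7.58%; headline unemployment rate ≈ 3.97%.

Labor force = 164.48 + 6.80 = 171.28 million.
Numerator = 6.80 + 3.23 + 3.20 = 13.23 million.
Denominator = 171.28 + 3.23 = 174.51 million.
Broad rate = 13.23 / 174.51 = 7.58%.
Headline unemployment rate = 6.80 / 171.28 = 3.97%.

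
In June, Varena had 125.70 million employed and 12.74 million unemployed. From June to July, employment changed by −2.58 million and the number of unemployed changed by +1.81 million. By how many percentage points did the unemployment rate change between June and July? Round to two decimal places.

June: labor force = 125.70 + 12.74 = 138.44; u = 12.74/138.44 = 9.20%.
July: labor force = 123.12 + 14.55 = 137.67; u = 14.55/137.67 = 10.57%.
Change = 10.57% − 9.20% = +1.37 pp.

The unemployment rate changed by +1.37 percentage points.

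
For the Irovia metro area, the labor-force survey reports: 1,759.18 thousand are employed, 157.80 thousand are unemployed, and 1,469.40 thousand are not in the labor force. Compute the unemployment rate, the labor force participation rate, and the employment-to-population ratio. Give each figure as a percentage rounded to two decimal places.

Unemployment rate ≈ 8.23%; labor force participation rate ≈ 56.61%; employment-population ratio ≈ 51.95%.

Labor force = employed + unemployed = 1,759.18 + 157.80 = 1,916.98 thousand.
Working-age population = 1,916.98 + 1,469.40 = 3,386.38 thousand.
Unemployment rate = 157.80 / 1,916.98 = 8.23%.
Labor force participation rate = 1,916.98 / 3,386.38 = 56.61%.
Employment-population ratio = 1,759.18 / 3,386.38 = 51.95%.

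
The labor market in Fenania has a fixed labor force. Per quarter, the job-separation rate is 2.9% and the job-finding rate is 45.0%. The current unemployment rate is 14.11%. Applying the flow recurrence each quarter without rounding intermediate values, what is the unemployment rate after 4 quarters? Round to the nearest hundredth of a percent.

Unemployment rate after four quarters ≈ 6.65%.

With a fixed labor force, u_{t+1} = u_t + s·(1−u_t) − f·u_t = u_t·(1−s−f) + s.
Here 1−s−f = 0.521 and s = 0.029.
u_1 = 0.141100 × 0.521 + 0.029 = 0.102513.
u_2 = 0.102513 × 0.521 + 0.029 = 0.082409.
u_3 = 0.082409 × 0.521 + 0.029 = 0.071935.
u_4 = 0.071935 × 0.521 + 0.029 = 0.066478.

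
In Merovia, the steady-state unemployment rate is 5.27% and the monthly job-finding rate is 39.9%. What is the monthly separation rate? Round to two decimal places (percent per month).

From u* = s/(s+f): s = u·f/(1−u).
s = 0.0527 × 39.9 / (1 − 0.0527) = 2.1027 / 0.9473 ≈ 2.22% per month.

Separation rate ≈ 2.22% per month.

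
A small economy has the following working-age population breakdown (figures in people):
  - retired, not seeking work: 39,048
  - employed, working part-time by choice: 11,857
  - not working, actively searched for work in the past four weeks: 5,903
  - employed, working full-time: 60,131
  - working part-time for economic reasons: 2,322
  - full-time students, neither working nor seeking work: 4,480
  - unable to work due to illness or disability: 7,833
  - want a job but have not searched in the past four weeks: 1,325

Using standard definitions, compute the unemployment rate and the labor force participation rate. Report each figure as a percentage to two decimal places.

Employed = 11,857 + 60,131 + 2,322 = 74,310 (anyone who worked, including part-time for economic reasons, counts as employed).
Unemployed = 5,903.
Labor force = 74,310 + 5,903 = 80,213.
Not in labor force = 39,048 + 4,480 + 7,833 + 1,325 = 52,686 (those not working and not actively searching are outside the labor force — including those who want a job but have given up searching).
Civilian working-age population = 80,213 + 52,686 = 132,899.
Unemployment rate = 5,903 / 80,213 = 7.36%.
Labor force participation rate = 80,213 / 132,899 = 60.36%.

Unemployment rate ≈ 7.36%; labor force participation rate ≈ 60.36%.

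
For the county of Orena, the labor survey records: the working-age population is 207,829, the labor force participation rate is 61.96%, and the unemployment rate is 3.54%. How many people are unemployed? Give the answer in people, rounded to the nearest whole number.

About 4,558 are unemployed.

Labor force = 0.6196 × 207,829 = 128,771.
Unemployed = 0.0354 × 128,771 ≈ 4,558.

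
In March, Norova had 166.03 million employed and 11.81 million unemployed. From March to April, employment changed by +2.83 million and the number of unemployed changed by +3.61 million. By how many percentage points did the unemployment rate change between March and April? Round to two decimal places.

March: labor force = 166.03 + 11.81 = 177.84; u = 11.81/177.84 = 6.64%.
April: labor force = 168.86 + 15.42 = 184.28; u = 15.42/184.28 = 8.37%.
Change = 8.37% − 6.64% = +1.73 pp.

The unemployment rate changed by +1.73 percentage points.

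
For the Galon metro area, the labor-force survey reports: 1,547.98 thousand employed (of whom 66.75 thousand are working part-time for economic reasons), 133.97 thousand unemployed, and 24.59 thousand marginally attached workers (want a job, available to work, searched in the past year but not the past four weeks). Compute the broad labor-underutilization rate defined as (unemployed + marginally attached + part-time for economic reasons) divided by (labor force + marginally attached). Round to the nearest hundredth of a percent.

Labor force = 1,547.98 + 133.97 = 1,681.95 thousand.
Numerator = 133.97 + 24.59 + 66.75 = 225.31 thousand.
Denominator = 1,681.95 + 24.59 = 1,706.54 thousand.
Broad rate = 225.31 / 1,706.54 = 13.20%.

Broad underutilization rate ≈ 13.20%.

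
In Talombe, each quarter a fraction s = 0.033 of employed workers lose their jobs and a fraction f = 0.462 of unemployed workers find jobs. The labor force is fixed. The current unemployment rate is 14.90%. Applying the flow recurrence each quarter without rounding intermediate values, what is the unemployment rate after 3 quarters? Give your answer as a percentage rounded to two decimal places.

With a fixed labor force, u_{t+1} = u_t + s·(1−u_t) − f·u_t = u_t·(1−s−f) + s.
Here 1−s−f = 0.505 and s = 0.033.
u_1 = 0.149000 × 0.505 + 0.033 = 0.108245.
u_2 = 0.108245 × 0.505 + 0.033 = 0.087664.
u_3 = 0.087664 × 0.505 + 0.033 = 0.077270.

Unemployment rate after three quarters ≈ 7.73%.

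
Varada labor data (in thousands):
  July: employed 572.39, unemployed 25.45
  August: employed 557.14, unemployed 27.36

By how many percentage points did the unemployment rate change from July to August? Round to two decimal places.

July: labor force = 572.39 + 25.45 = 597.84; u = 25.45/597.84 = 4.26%.
August: labor force = 557.14 + 27.36 = 584.50; u = 27.36/584.50 = 4.68%.
Change = 4.68% − 4.26% = +0.42 pp.

The unemployment rate changed by +0.42 percentage points.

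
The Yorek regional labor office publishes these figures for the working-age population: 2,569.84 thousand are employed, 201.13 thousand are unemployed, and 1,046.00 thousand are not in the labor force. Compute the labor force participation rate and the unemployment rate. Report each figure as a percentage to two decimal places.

Labor force participation rate ≈ 72.60%; unemployment rate ≈ 7.26%.

Labor force = employed + unemployed = 2,569.84 + 201.13 = 2,770.97 thousand.
Working-age population = 2,770.97 + 1,046.00 = 3,816.97 thousand.
Unemployment rate = 201.13 / 2,770.97 = 7.26%.
Labor force participation rate = 2,770.97 / 3,816.97 = 72.60%.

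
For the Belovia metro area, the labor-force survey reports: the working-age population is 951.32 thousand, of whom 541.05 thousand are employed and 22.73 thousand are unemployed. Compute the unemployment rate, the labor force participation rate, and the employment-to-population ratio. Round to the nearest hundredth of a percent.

Unemployment rate ≈ 4.03%; labor force participation rate ≈ 59.26%; employment-population ratio ≈ 56.87%.

Labor force = employed + unemployed = 541.05 + 22.73 = 563.78 thousand.
Unemployment rate = 22.73 / 563.78 = 4.03%.
Labor force participation rate = 563.78 / 951.32 = 59.26%.
Employment-population ratio = 541.05 / 951.32 = 56.87%.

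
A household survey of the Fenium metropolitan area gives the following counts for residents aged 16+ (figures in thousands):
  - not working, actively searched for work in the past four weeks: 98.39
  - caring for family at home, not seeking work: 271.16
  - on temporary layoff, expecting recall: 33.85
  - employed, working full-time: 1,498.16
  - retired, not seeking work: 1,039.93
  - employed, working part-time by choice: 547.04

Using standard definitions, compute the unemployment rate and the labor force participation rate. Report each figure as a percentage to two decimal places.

Unemployment rate ≈ 6.07%; labor force participation rate ≈ 62.42%.

Employed = 1,498.16 + 547.04 = 2,045.20 thousand.
Unemployed = 98.39 + 33.85 = 132.24 thousand (jobless and actively searching, or on temporary layoff).
Labor force = 2,045.20 + 132.24 = 2,177.44 thousand.
Not in labor force = 271.16 + 1,039.93 = 1,311.09 thousand (those not working and not actively searching are outside the labor force).
Civilian working-age population = 2,177.44 + 1,311.09 = 3,488.53 thousand.
Unemployment rate = 132.24 / 2,177.44 = 6.07%.
Labor force participation rate = 2,177.44 / 3,488.53 = 62.42%.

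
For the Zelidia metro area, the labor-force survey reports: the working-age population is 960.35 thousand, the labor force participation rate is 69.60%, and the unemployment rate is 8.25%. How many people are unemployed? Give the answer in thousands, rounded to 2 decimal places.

About 55.14 thousand are unemployed.

Labor force = 0.6960 × 960.35 = 668.40 thousand.
Unemployed = 0.0825 × 668.40 ≈ 55.14 thousand.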